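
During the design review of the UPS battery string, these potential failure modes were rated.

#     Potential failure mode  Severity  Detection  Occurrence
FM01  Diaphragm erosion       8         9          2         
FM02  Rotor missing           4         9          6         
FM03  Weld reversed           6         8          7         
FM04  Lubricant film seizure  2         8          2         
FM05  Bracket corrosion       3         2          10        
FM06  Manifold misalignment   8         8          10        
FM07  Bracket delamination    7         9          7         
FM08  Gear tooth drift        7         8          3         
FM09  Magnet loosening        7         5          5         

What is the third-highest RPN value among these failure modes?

336

RPN = Severity × Occurrence × Detection:
  FM01: 8 × 2 × 9 = 144
  FM02: 4 × 6 × 9 = 216
  FM03: 6 × 7 × 8 = 336
  FM04: 2 × 2 × 8 = 32
  FM05: 3 × 10 × 2 = 60
  FM06: 8 × 10 × 8 = 640
  FM07: 7 × 7 × 9 = 441
  FM08: 7 × 3 × 8 = 168
  FM09: 7 × 5 × 5 = 175
Sorted descending: 640, 441, 336, 216, 175, 168, 144, 60, 32.
The third-highest RPN is 336 (FM03).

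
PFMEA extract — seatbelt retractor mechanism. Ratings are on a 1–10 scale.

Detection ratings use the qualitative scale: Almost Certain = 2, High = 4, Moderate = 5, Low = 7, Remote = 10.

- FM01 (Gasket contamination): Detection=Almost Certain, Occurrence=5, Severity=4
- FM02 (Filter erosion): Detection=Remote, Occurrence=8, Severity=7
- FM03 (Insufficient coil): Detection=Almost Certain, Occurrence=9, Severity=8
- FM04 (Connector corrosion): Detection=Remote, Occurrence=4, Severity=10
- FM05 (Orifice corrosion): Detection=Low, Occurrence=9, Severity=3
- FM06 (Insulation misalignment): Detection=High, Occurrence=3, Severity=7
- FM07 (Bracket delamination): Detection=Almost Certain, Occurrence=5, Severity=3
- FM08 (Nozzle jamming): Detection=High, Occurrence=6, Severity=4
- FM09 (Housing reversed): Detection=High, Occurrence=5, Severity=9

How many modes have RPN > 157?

4

RPN = Severity × Occurrence × Detection:
  FM01: 4 × 5 × 2 = 40
  FM02: 7 × 8 × 10 = 560
  FM03: 8 × 9 × 2 = 144
  FM04: 10 × 4 × 10 = 400
  FM05: 3 × 9 × 7 = 189
  FM06: 7 × 3 × 4 = 84
  FM07: 3 × 5 × 2 = 30
  FM08: 4 × 6 × 4 = 96
  FM09: 9 × 5 × 4 = 180
Modes with RPN > 157: FM02 (560), FM04 (400), FM05 (189), FM09 (180) → 4.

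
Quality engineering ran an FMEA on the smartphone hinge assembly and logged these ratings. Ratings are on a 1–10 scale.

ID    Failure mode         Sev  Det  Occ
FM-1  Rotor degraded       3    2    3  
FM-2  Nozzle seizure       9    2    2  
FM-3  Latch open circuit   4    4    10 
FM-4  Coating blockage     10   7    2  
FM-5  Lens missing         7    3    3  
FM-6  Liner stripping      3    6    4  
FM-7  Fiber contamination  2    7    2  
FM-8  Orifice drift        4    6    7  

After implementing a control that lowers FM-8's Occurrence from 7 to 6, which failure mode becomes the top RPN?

FM-3

RPN = Severity × Occurrence × Detection:
  FM-1: 3 × 3 × 2 = 18
  FM-2: 9 × 2 × 2 = 36
  FM-3: 4 × 10 × 4 = 160
  FM-4: 10 × 2 × 7 = 140
  FM-5: 7 × 3 × 3 = 63
  FM-6: 3 × 4 × 6 = 72
  FM-7: 2 × 2 × 7 = 28
  FM-8: 4 × 7 × 6 = 168
After action: FM-8 → 4 × 6 × 6 = 144.
Revised RPNs: FM-3=160, FM-8=144, FM-4=140, FM-6=72, FM-5=63, FM-2=36, FM-7=28, FM-1=18.
Highest is now FM-3 (160).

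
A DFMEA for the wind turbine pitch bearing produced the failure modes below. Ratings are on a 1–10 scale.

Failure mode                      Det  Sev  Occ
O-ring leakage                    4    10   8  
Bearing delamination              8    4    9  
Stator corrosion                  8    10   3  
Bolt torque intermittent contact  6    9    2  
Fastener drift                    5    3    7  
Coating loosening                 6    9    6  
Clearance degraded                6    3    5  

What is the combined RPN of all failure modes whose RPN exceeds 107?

RPN = Severity × Occurrence × Detection:
  O-ring leakage: 10 × 8 × 4 = 320
  Bearing delamination: 4 × 9 × 8 = 288
  Stator corrosion: 10 × 3 × 8 = 240
  Bolt torque intermittent contact: 9 × 2 × 6 = 108
  Fastener drift: 3 × 7 × 5 = 105
  Coating loosening: 9 × 6 × 6 = 324
  Clearance degraded: 3 × 5 × 6 = 90
RPN > 107: O-ring leakage (320), Bearing delamination (288), Stator corrosion (240), Bolt torque intermittent contact (108), Coating loosening (324).
Sum: 320 + 288 + 240 + 108 + 324 = 1280.

1280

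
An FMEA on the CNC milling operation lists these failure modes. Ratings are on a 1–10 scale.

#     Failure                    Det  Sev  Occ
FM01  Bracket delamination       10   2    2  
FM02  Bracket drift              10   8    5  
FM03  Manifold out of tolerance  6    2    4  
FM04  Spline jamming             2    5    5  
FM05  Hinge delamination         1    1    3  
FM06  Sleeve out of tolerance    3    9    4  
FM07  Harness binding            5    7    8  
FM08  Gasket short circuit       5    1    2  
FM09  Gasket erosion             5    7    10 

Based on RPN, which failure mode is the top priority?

FM02

RPN = Severity × Occurrence × Detection:
  FM01: 2 × 2 × 10 = 40
  FM02: 8 × 5 × 10 = 400
  FM03: 2 × 4 × 6 = 48
  FM04: 5 × 5 × 2 = 50
  FM05: 1 × 3 × 1 = 3
  FM06: 9 × 4 × 3 = 108
  FM07: 7 × 8 × 5 = 280
  FM08: 1 × 2 × 5 = 10
  FM09: 7 × 10 × 5 = 350
Highest RPN is 400 → FM02.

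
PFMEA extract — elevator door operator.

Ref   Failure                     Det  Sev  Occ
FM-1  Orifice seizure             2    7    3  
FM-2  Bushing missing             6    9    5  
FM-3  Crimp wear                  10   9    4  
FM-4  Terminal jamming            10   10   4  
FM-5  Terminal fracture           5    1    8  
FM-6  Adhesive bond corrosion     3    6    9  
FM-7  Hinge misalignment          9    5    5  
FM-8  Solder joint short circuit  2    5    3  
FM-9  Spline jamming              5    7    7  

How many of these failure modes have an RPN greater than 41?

RPN = Severity × Occurrence × Detection:
  FM-1: 7 × 3 × 2 = 42
  FM-2: 9 × 5 × 6 = 270
  FM-3: 9 × 4 × 10 = 360
  FM-4: 10 × 4 × 10 = 400
  FM-5: 1 × 8 × 5 = 40
  FM-6: 6 × 9 × 3 = 162
  FM-7: 5 × 5 × 9 = 225
  FM-8: 5 × 3 × 2 = 30
  FM-9: 7 × 7 × 5 = 245
Modes with RPN > 41: FM-1 (42), FM-2 (270), FM-3 (360), FM-4 (400), FM-6 (162), FM-7 (225), FM-9 (245) → 7.

7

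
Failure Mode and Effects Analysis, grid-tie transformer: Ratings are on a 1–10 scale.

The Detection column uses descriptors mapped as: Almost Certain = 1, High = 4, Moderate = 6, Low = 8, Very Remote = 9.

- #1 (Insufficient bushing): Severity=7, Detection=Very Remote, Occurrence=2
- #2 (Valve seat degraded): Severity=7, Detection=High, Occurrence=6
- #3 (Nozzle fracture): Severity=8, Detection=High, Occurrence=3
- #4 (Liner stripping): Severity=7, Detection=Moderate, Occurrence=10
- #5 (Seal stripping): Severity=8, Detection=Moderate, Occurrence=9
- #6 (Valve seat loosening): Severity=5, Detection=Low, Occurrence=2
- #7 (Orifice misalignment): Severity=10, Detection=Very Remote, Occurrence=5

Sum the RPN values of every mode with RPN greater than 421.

RPN = Severity × Occurrence × Detection:
  #1: 7 × 2 × 9 = 126
  #2: 7 × 6 × 4 = 168
  #3: 8 × 3 × 4 = 96
  #4: 7 × 10 × 6 = 420
  #5: 8 × 9 × 6 = 432
  #6: 5 × 2 × 8 = 80
  #7: 10 × 5 × 9 = 450
RPN > 421: #5 (432), #7 (450).
Sum: 432 + 450 = 882.

882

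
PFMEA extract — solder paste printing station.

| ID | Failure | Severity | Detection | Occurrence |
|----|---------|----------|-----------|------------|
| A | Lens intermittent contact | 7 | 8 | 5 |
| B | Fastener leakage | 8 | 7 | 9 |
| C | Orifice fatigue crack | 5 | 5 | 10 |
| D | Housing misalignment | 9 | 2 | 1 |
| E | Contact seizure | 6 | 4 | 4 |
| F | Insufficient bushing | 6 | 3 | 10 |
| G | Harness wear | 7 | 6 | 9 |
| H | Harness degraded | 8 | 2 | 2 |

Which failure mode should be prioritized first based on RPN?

B

RPN = Severity × Occurrence × Detection:
  A: 7 × 5 × 8 = 280
  B: 8 × 9 × 7 = 504
  C: 5 × 10 × 5 = 250
  D: 9 × 1 × 2 = 18
  E: 6 × 4 × 4 = 96
  F: 6 × 10 × 3 = 180
  G: 7 × 9 × 6 = 378
  H: 8 × 2 × 2 = 32
Highest RPN is 504 → B.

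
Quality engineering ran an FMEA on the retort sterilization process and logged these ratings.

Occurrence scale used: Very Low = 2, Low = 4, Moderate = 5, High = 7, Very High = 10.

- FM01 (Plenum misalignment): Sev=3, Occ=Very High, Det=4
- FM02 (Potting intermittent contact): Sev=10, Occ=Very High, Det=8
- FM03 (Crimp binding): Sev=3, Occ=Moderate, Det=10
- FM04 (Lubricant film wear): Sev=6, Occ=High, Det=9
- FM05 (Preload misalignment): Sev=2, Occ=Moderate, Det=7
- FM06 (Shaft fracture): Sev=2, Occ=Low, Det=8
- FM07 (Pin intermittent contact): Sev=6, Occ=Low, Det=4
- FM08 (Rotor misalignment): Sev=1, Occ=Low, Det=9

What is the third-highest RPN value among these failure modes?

150

RPN = Severity × Occurrence × Detection:
  FM01: 3 × 10 × 4 = 120
  FM02: 10 × 10 × 8 = 800
  FM03: 3 × 5 × 10 = 150
  FM04: 6 × 7 × 9 = 378
  FM05: 2 × 5 × 7 = 70
  FM06: 2 × 4 × 8 = 64
  FM07: 6 × 4 × 4 = 96
  FM08: 1 × 4 × 9 = 36
Sorted descending: 800, 378, 150, 120, 96, 70, 64, 36.
The third-highest RPN is 150 (FM03).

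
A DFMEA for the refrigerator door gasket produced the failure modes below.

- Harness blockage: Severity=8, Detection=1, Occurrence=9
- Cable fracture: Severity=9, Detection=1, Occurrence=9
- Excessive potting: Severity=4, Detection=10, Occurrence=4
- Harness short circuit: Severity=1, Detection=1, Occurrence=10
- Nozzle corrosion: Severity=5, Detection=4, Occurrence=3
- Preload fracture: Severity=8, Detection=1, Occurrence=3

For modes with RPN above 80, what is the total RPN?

241

RPN = Severity × Occurrence × Detection:
  Harness blockage: 8 × 9 × 1 = 72
  Cable fracture: 9 × 9 × 1 = 81
  Excessive potting: 4 × 4 × 10 = 160
  Harness short circuit: 1 × 10 × 1 = 10
  Nozzle corrosion: 5 × 3 × 4 = 60
  Preload fracture: 8 × 3 × 1 = 24
RPN > 80: Cable fracture (81), Excessive potting (160).
Sum: 81 + 160 = 241.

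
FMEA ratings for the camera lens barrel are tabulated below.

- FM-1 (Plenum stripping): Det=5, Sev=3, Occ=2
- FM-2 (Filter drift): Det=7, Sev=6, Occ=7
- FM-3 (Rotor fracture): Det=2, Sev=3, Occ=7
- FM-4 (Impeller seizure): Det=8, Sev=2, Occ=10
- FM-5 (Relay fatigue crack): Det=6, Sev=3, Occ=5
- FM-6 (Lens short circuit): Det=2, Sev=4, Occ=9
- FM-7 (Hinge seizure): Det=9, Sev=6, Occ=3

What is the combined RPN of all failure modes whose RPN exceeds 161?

456

RPN = Severity × Occurrence × Detection:
  FM-1: 3 × 2 × 5 = 30
  FM-2: 6 × 7 × 7 = 294
  FM-3: 3 × 7 × 2 = 42
  FM-4: 2 × 10 × 8 = 160
  FM-5: 3 × 5 × 6 = 90
  FM-6: 4 × 9 × 2 = 72
  FM-7: 6 × 3 × 9 = 162
RPN > 161: FM-2 (294), FM-7 (162).
Sum: 294 + 162 = 456.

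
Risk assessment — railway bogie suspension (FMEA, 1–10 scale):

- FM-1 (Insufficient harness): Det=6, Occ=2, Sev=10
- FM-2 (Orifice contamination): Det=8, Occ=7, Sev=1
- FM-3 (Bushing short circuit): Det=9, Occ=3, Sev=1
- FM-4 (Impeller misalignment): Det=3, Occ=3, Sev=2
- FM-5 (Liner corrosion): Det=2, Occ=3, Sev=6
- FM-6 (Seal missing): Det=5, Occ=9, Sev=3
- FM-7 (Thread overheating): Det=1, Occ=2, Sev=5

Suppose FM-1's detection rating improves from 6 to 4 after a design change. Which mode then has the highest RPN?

FM-6

RPN = Severity × Occurrence × Detection:
  FM-1: 10 × 2 × 6 = 120
  FM-2: 1 × 7 × 8 = 56
  FM-3: 1 × 3 × 9 = 27
  FM-4: 2 × 3 × 3 = 18
  FM-5: 6 × 3 × 2 = 36
  FM-6: 3 × 9 × 5 = 135
  FM-7: 5 × 2 × 1 = 10
After action: FM-1 → 10 × 2 × 4 = 80.
Revised RPNs: FM-6=135, FM-1=80, FM-2=56, FM-5=36, FM-3=27, FM-4=18, FM-7=10.
Highest is now FM-6 (135).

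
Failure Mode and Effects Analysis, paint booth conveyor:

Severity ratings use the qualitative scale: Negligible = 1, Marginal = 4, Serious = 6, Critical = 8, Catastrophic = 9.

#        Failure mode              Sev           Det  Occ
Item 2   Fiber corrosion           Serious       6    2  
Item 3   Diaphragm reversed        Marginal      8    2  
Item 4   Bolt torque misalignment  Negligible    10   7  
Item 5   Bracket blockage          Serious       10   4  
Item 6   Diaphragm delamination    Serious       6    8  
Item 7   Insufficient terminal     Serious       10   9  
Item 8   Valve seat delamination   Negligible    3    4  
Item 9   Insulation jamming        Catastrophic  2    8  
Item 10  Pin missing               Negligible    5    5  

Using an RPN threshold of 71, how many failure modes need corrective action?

RPN = Severity × Occurrence × Detection:
  Item 2: 6 × 2 × 6 = 72
  Item 3: 4 × 2 × 8 = 64
  Item 4: 1 × 7 × 10 = 70
  Item 5: 6 × 4 × 10 = 240
  Item 6: 6 × 8 × 6 = 288
  Item 7: 6 × 9 × 10 = 540
  Item 8: 1 × 4 × 3 = 12
  Item 9: 9 × 8 × 2 = 144
  Item 10: 1 × 5 × 5 = 25
Modes with RPN ≥ 71: Item 2 (72), Item 5 (240), Item 6 (288), Item 7 (540), Item 9 (144) → 5.

5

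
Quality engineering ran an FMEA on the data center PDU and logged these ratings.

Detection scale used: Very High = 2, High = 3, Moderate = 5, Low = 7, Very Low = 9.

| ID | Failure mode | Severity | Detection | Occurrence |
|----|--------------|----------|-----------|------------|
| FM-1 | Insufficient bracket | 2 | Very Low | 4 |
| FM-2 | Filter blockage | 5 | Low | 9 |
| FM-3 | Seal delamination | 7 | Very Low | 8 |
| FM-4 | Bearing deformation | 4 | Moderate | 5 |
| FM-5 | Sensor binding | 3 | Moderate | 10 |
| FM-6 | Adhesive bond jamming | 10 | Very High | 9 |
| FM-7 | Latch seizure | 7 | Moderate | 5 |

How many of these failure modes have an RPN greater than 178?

3

RPN = Severity × Occurrence × Detection:
  FM-1: 2 × 4 × 9 = 72
  FM-2: 5 × 9 × 7 = 315
  FM-3: 7 × 8 × 9 = 504
  FM-4: 4 × 5 × 5 = 100
  FM-5: 3 × 10 × 5 = 150
  FM-6: 10 × 9 × 2 = 180
  FM-7: 7 × 5 × 5 = 175
Modes with RPN > 178: FM-2 (315), FM-3 (504), FM-6 (180) → 3.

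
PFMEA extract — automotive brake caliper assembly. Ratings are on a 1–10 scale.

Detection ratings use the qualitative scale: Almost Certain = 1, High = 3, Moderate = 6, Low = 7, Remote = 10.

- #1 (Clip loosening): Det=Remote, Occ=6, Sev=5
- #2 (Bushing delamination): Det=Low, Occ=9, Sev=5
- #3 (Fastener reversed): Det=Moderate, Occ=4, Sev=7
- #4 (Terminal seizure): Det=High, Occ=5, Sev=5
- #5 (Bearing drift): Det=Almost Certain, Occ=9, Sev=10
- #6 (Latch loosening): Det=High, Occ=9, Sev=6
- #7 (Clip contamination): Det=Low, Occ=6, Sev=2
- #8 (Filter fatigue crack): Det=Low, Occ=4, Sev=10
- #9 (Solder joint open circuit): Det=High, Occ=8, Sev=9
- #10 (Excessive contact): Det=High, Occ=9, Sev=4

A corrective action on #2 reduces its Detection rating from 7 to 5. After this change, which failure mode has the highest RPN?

RPN = Severity × Occurrence × Detection:
  #1: 5 × 6 × 10 = 300
  #2: 5 × 9 × 7 = 315
  #3: 7 × 4 × 6 = 168
  #4: 5 × 5 × 3 = 75
  #5: 10 × 9 × 1 = 90
  #6: 6 × 9 × 3 = 162
  #7: 2 × 6 × 7 = 84
  #8: 10 × 4 × 7 = 280
  #9: 9 × 8 × 3 = 216
  #10: 4 × 9 × 3 = 108
After action: #2 → 5 × 9 × 5 = 225.
Revised RPNs: #1=300, #8=280, #2=225, #9=216, #3=168, #6=162, #10=108, #5=90, #7=84, #4=75.
Highest is now #1 (300).

#1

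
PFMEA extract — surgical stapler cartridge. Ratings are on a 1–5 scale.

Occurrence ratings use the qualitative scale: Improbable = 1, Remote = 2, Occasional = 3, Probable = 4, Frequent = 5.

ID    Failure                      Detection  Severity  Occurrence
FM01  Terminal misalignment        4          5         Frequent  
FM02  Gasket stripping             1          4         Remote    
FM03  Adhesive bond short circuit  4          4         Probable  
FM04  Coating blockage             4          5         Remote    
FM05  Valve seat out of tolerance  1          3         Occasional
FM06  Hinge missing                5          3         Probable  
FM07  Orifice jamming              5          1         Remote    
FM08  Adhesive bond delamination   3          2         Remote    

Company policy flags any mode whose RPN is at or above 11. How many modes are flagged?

RPN = Severity × Occurrence × Detection:
  FM01: 5 × 5 × 4 = 100
  FM02: 4 × 2 × 1 = 8
  FM03: 4 × 4 × 4 = 64
  FM04: 5 × 2 × 4 = 40
  FM05: 3 × 3 × 1 = 9
  FM06: 3 × 4 × 5 = 60
  FM07: 1 × 2 × 5 = 10
  FM08: 2 × 2 × 3 = 12
Modes with RPN ≥ 11: FM01 (100), FM03 (64), FM04 (40), FM06 (60), FM08 (12) → 5.

5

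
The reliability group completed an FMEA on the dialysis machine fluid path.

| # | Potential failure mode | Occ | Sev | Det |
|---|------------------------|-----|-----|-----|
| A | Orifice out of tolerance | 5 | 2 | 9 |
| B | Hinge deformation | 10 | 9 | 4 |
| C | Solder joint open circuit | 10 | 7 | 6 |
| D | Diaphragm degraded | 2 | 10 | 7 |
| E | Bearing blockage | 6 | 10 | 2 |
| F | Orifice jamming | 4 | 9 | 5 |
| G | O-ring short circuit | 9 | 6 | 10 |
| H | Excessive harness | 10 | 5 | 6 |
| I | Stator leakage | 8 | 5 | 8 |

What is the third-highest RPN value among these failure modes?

360

RPN = Severity × Occurrence × Detection:
  A: 2 × 5 × 9 = 90
  B: 9 × 10 × 4 = 360
  C: 7 × 10 × 6 = 420
  D: 10 × 2 × 7 = 140
  E: 10 × 6 × 2 = 120
  F: 9 × 4 × 5 = 180
  G: 6 × 9 × 10 = 540
  H: 5 × 10 × 6 = 300
  I: 5 × 8 × 8 = 320
Sorted descending: 540, 420, 360, 320, 300, 180, 140, 120, 90.
The third-highest RPN is 360 (B).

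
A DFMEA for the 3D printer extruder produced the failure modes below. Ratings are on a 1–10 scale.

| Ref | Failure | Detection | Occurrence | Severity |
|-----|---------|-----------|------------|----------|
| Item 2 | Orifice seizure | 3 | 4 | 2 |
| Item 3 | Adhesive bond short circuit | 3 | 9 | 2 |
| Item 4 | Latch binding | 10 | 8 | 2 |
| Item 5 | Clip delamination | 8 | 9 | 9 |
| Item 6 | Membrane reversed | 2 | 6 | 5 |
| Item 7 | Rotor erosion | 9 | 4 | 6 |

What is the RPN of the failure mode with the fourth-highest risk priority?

60

RPN = Severity × Occurrence × Detection:
  Item 2: 2 × 4 × 3 = 24
  Item 3: 2 × 9 × 3 = 54
  Item 4: 2 × 8 × 10 = 160
  Item 5: 9 × 9 × 8 = 648
  Item 6: 5 × 6 × 2 = 60
  Item 7: 6 × 4 × 9 = 216
Sorted descending: 648, 216, 160, 60, 54, 24.
The fourth-highest RPN is 60 (Item 6).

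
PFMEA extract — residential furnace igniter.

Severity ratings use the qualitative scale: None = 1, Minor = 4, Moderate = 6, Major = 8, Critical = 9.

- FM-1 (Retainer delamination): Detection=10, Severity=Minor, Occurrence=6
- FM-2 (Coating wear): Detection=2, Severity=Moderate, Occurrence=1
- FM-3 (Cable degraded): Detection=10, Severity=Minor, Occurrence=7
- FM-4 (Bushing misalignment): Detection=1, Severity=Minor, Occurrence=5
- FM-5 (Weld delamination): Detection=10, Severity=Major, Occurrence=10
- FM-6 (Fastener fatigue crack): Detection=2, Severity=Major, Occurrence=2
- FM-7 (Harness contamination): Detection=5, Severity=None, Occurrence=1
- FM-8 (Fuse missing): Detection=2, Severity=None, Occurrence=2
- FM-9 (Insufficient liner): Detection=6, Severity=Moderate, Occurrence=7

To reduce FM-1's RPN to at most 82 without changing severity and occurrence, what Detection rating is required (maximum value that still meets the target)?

FM-1: S=4, O=6, D=10 → current RPN = 240.
Fixed product = 24. Need 24 × D ≤ 82, so D ≤ 82/24 = 3.42.
Maximum integer Detection rating = 3 (gives RPN 72; D=4 would give 96 > 82).

3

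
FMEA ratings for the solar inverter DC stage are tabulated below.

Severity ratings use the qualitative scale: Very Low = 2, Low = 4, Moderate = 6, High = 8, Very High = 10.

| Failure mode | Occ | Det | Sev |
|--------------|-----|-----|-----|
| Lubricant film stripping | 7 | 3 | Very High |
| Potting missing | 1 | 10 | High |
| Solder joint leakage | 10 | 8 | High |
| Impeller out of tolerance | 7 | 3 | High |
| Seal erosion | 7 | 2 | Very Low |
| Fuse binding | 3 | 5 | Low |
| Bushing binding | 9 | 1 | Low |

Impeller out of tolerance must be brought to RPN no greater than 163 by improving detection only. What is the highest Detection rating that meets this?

2

Impeller out of tolerance: S=8, O=7, D=3 → current RPN = 168.
Fixed product = 56. Need 56 × D ≤ 163, so D ≤ 163/56 = 2.91.
Maximum integer Detection rating = 2 (gives RPN 112; D=3 would give 168 > 163).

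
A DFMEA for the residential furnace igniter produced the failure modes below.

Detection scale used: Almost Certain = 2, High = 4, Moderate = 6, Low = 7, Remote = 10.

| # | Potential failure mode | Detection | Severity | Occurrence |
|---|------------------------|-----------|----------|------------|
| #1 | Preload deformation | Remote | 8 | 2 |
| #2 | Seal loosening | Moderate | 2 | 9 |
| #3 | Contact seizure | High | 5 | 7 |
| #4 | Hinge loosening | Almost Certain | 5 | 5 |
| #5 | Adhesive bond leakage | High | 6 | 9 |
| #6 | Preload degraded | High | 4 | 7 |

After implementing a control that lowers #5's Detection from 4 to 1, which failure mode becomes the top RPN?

#1

RPN = Severity × Occurrence × Detection:
  #1: 8 × 2 × 10 = 160
  #2: 2 × 9 × 6 = 108
  #3: 5 × 7 × 4 = 140
  #4: 5 × 5 × 2 = 50
  #5: 6 × 9 × 4 = 216
  #6: 4 × 7 × 4 = 112
After action: #5 → 6 × 9 × 1 = 54.
Revised RPNs: #1=160, #3=140, #6=112, #2=108, #5=54, #4=50.
Highest is now #1 (160).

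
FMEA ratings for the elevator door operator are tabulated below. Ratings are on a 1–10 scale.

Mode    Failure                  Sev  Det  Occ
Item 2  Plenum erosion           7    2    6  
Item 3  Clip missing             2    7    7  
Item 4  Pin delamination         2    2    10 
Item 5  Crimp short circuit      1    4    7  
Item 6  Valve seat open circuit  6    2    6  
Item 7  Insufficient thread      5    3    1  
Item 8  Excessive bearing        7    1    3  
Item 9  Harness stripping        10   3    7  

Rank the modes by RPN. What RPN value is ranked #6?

28

RPN = Severity × Occurrence × Detection:
  Item 2: 7 × 6 × 2 = 84
  Item 3: 2 × 7 × 7 = 98
  Item 4: 2 × 10 × 2 = 40
  Item 5: 1 × 7 × 4 = 28
  Item 6: 6 × 6 × 2 = 72
  Item 7: 5 × 1 × 3 = 15
  Item 8: 7 × 3 × 1 = 21
  Item 9: 10 × 7 × 3 = 210
Sorted descending: 210, 98, 84, 72, 40, 28, 21, 15.
The sixth-highest RPN is 28 (Item 5).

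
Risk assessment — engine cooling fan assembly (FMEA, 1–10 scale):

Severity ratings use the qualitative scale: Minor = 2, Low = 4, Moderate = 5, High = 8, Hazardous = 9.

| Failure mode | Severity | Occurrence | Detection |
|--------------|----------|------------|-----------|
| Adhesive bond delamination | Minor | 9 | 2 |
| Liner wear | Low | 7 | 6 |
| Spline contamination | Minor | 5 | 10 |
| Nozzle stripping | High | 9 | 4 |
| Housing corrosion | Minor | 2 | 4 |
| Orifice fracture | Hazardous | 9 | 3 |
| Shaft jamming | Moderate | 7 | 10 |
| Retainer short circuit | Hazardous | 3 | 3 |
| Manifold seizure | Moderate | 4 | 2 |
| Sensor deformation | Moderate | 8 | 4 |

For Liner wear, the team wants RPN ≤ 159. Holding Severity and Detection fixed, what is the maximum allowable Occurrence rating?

Liner wear: S=4, O=7, D=6 → current RPN = 168.
Fixed product = 24. Need 24 × O ≤ 159, so O ≤ 159/24 = 6.62.
Maximum integer Occurrence rating = 6 (gives RPN 144; O=7 would give 168 > 159).

6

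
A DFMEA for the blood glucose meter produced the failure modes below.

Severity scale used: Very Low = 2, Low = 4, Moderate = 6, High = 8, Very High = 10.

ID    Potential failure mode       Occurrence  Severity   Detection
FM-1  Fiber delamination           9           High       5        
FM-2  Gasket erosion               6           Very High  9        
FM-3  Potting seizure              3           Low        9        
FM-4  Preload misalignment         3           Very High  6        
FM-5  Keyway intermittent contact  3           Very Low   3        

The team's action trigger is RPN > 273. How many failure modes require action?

2

RPN = Severity × Occurrence × Detection:
  FM-1: 8 × 9 × 5 = 360
  FM-2: 10 × 6 × 9 = 540
  FM-3: 4 × 3 × 9 = 108
  FM-4: 10 × 3 × 6 = 180
  FM-5: 2 × 3 × 3 = 18
Modes with RPN > 273: FM-1 (360), FM-2 (540) → 2.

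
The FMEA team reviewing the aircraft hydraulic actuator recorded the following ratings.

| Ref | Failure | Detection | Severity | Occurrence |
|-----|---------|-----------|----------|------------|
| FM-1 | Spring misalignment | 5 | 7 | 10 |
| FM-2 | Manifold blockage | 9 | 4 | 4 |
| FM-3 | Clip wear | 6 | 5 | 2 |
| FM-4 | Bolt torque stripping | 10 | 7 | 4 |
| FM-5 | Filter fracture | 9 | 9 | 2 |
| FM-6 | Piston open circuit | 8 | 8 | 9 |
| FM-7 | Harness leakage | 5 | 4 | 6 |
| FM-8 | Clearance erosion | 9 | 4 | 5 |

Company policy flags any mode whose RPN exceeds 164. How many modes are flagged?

RPN = Severity × Occurrence × Detection:
  FM-1: 7 × 10 × 5 = 350
  FM-2: 4 × 4 × 9 = 144
  FM-3: 5 × 2 × 6 = 60
  FM-4: 7 × 4 × 10 = 280
  FM-5: 9 × 2 × 9 = 162
  FM-6: 8 × 9 × 8 = 576
  FM-7: 4 × 6 × 5 = 120
  FM-8: 4 × 5 × 9 = 180
Modes with RPN > 164: FM-1 (350), FM-4 (280), FM-6 (576), FM-8 (180) → 4.

4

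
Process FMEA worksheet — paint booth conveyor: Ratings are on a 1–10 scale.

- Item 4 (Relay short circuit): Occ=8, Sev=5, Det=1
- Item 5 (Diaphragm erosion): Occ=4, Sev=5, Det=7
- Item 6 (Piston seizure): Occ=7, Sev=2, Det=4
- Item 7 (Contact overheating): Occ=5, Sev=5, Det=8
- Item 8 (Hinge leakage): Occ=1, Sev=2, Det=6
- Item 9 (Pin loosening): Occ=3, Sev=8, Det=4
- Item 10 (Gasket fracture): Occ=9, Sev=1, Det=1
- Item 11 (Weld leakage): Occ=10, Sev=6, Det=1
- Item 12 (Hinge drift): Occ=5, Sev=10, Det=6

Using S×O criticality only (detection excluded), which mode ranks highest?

Criticality = Severity × Occurrence:
  Item 4: 5 × 8 = 40
  Item 5: 5 × 4 = 20
  Item 6: 2 × 7 = 14
  Item 7: 5 × 5 = 25
  Item 8: 2 × 1 = 2
  Item 9: 8 × 3 = 24
  Item 10: 1 × 9 = 9
  Item 11: 6 × 10 = 60
  Item 12: 10 × 5 = 50
Highest criticality is 60 → Item 11.

Item 11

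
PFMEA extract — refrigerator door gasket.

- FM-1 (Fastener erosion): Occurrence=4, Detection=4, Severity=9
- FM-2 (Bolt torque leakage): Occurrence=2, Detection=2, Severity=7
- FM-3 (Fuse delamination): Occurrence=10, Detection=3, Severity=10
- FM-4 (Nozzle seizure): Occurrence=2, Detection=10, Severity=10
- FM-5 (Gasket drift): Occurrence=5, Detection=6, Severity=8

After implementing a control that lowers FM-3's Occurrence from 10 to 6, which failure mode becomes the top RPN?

RPN = Severity × Occurrence × Detection:
  FM-1: 9 × 4 × 4 = 144
  FM-2: 7 × 2 × 2 = 28
  FM-3: 10 × 10 × 3 = 300
  FM-4: 10 × 2 × 10 = 200
  FM-5: 8 × 5 × 6 = 240
After action: FM-3 → 10 × 6 × 3 = 180.
Revised RPNs: FM-5=240, FM-4=200, FM-3=180, FM-1=144, FM-2=28.
Highest is now FM-5 (240).

FM-5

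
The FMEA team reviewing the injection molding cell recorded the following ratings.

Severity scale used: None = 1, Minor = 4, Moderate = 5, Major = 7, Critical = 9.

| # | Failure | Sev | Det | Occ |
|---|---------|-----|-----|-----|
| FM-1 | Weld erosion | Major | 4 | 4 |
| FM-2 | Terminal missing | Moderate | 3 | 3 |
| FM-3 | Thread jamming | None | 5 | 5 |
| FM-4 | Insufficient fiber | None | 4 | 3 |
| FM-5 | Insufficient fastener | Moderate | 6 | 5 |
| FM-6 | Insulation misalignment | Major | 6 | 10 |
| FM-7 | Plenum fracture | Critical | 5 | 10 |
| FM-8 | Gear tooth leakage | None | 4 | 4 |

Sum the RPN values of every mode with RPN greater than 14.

1218

RPN = Severity × Occurrence × Detection:
  FM-1: 7 × 4 × 4 = 112
  FM-2: 5 × 3 × 3 = 45
  FM-3: 1 × 5 × 5 = 25
  FM-4: 1 × 3 × 4 = 12
  FM-5: 5 × 5 × 6 = 150
  FM-6: 7 × 10 × 6 = 420
  FM-7: 9 × 10 × 5 = 450
  FM-8: 1 × 4 × 4 = 16
RPN > 14: FM-1 (112), FM-2 (45), FM-3 (25), FM-5 (150), FM-6 (420), FM-7 (450), FM-8 (16).
Sum: 112 + 45 + 25 + 150 + 420 + 450 + 16 = 1218.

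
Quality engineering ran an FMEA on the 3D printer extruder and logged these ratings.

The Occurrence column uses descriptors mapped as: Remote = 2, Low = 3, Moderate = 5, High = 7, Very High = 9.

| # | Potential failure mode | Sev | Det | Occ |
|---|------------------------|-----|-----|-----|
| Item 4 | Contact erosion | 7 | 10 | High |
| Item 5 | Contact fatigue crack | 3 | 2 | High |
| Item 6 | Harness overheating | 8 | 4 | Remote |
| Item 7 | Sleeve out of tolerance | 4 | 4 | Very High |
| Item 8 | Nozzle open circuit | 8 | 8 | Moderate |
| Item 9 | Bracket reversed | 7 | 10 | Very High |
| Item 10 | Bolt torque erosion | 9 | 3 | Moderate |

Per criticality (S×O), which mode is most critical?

Criticality = Severity × Occurrence:
  Item 4: 7 × 7 = 49
  Item 5: 3 × 7 = 21
  Item 6: 8 × 2 = 16
  Item 7: 4 × 9 = 36
  Item 8: 8 × 5 = 40
  Item 9: 7 × 9 = 63
  Item 10: 9 × 5 = 45
Highest criticality is 63 → Item 9.

Item 9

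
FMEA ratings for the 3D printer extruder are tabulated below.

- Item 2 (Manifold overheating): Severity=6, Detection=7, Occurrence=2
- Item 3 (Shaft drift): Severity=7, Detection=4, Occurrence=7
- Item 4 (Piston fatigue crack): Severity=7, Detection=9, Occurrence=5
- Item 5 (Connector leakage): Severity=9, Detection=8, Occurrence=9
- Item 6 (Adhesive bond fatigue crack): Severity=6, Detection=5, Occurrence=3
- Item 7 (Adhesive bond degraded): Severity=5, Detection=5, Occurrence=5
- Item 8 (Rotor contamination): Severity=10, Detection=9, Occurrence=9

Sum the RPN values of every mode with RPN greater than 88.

RPN = Severity × Occurrence × Detection:
  Item 2: 6 × 2 × 7 = 84
  Item 3: 7 × 7 × 4 = 196
  Item 4: 7 × 5 × 9 = 315
  Item 5: 9 × 9 × 8 = 648
  Item 6: 6 × 3 × 5 = 90
  Item 7: 5 × 5 × 5 = 125
  Item 8: 10 × 9 × 9 = 810
RPN > 88: Item 3 (196), Item 4 (315), Item 5 (648), Item 6 (90), Item 7 (125), Item 8 (810).
Sum: 196 + 315 + 648 + 90 + 125 + 810 = 2184.

2184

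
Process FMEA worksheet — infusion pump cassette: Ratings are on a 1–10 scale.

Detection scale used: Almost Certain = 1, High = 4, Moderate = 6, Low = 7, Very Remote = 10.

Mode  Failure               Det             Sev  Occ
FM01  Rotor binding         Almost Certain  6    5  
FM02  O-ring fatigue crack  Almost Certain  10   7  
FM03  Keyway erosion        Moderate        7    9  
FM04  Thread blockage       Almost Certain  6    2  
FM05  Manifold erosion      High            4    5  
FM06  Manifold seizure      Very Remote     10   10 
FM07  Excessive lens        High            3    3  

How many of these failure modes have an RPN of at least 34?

RPN = Severity × Occurrence × Detection:
  FM01: 6 × 5 × 1 = 30
  FM02: 10 × 7 × 1 = 70
  FM03: 7 × 9 × 6 = 378
  FM04: 6 × 2 × 1 = 12
  FM05: 4 × 5 × 4 = 80
  FM06: 10 × 10 × 10 = 1000
  FM07: 3 × 3 × 4 = 36
Modes with RPN ≥ 34: FM02 (70), FM03 (378), FM05 (80), FM06 (1000), FM07 (36) → 5.

5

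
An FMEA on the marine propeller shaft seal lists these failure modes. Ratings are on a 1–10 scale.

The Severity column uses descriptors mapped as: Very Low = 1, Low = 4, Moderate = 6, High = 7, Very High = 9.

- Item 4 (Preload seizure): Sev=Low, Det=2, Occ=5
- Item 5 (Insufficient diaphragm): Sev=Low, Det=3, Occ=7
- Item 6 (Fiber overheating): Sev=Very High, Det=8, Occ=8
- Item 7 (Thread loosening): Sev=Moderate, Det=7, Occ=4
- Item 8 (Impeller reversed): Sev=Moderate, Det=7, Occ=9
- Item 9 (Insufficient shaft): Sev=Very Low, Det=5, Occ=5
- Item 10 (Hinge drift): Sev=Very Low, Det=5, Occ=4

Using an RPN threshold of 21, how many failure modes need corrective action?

RPN = Severity × Occurrence × Detection:
  Item 4: 4 × 5 × 2 = 40
  Item 5: 4 × 7 × 3 = 84
  Item 6: 9 × 8 × 8 = 576
  Item 7: 6 × 4 × 7 = 168
  Item 8: 6 × 9 × 7 = 378
  Item 9: 1 × 5 × 5 = 25
  Item 10: 1 × 4 × 5 = 20
Modes with RPN ≥ 21: Item 4 (40), Item 5 (84), Item 6 (576), Item 7 (168), Item 8 (378), Item 9 (25) → 6.

6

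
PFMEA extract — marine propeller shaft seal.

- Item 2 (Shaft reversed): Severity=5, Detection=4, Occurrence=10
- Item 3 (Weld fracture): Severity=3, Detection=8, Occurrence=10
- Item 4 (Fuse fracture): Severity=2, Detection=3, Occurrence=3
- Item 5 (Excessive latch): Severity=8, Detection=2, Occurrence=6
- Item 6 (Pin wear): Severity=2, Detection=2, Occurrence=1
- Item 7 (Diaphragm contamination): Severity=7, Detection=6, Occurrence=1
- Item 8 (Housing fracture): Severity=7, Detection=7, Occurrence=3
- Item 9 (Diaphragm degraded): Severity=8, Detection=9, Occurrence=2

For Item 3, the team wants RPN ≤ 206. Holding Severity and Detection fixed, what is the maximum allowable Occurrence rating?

Item 3: S=3, O=10, D=8 → current RPN = 240.
Fixed product = 24. Need 24 × O ≤ 206, so O ≤ 206/24 = 8.58.
Maximum integer Occurrence rating = 8 (gives RPN 192; O=9 would give 216 > 206).

8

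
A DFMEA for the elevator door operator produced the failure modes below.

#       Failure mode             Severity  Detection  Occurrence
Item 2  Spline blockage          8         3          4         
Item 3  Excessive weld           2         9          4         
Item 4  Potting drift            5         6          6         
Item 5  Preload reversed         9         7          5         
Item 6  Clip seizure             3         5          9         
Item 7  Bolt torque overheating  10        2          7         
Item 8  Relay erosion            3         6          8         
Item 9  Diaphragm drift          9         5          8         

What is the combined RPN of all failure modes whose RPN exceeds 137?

1139

RPN = Severity × Occurrence × Detection:
  Item 2: 8 × 4 × 3 = 96
  Item 3: 2 × 4 × 9 = 72
  Item 4: 5 × 6 × 6 = 180
  Item 5: 9 × 5 × 7 = 315
  Item 6: 3 × 9 × 5 = 135
  Item 7: 10 × 7 × 2 = 140
  Item 8: 3 × 8 × 6 = 144
  Item 9: 9 × 8 × 5 = 360
RPN > 137: Item 4 (180), Item 5 (315), Item 7 (140), Item 8 (144), Item 9 (360).
Sum: 180 + 315 + 140 + 144 + 360 = 1139.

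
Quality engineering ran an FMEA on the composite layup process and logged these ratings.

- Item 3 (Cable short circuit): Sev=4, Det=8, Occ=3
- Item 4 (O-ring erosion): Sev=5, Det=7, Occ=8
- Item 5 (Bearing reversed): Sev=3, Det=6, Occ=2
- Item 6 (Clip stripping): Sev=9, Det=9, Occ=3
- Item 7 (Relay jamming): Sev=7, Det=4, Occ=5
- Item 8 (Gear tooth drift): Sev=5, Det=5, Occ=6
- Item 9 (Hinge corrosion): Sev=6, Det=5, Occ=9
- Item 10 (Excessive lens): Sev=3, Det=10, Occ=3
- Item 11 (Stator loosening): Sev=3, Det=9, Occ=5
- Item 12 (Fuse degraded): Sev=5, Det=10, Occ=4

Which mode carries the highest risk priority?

RPN = Severity × Occurrence × Detection:
  Item 3: 4 × 3 × 8 = 96
  Item 4: 5 × 8 × 7 = 280
  Item 5: 3 × 2 × 6 = 36
  Item 6: 9 × 3 × 9 = 243
  Item 7: 7 × 5 × 4 = 140
  Item 8: 5 × 6 × 5 = 150
  Item 9: 6 × 9 × 5 = 270
  Item 10: 3 × 3 × 10 = 90
  Item 11: 3 × 5 × 9 = 135
  Item 12: 5 × 4 × 10 = 200
Highest RPN is 280 → Item 4.

Item 4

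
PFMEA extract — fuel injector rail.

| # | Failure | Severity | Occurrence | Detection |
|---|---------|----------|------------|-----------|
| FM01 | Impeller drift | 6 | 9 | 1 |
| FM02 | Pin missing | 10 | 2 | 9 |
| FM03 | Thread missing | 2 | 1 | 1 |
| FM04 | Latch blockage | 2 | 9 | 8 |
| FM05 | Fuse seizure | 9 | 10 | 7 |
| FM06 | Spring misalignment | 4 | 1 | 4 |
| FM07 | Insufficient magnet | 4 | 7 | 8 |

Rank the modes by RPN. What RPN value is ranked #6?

RPN = Severity × Occurrence × Detection:
  FM01: 6 × 9 × 1 = 54
  FM02: 10 × 2 × 9 = 180
  FM03: 2 × 1 × 1 = 2
  FM04: 2 × 9 × 8 = 144
  FM05: 9 × 10 × 7 = 630
  FM06: 4 × 1 × 4 = 16
  FM07: 4 × 7 × 8 = 224
Sorted descending: 630, 224, 180, 144, 54, 16, 2.
The sixth-highest RPN is 16 (FM06).

16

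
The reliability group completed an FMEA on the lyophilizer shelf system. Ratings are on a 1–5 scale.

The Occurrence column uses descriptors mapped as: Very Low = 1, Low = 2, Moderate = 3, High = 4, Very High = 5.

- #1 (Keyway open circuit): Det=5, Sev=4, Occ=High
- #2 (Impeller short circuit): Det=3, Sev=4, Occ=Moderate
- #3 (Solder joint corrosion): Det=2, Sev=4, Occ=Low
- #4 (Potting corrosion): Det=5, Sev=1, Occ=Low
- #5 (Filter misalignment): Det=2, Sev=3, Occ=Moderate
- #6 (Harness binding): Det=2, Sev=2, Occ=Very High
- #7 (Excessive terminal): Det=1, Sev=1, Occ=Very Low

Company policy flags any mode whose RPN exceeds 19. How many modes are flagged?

3

RPN = Severity × Occurrence × Detection:
  #1: 4 × 4 × 5 = 80
  #2: 4 × 3 × 3 = 36
  #3: 4 × 2 × 2 = 16
  #4: 1 × 2 × 5 = 10
  #5: 3 × 3 × 2 = 18
  #6: 2 × 5 × 2 = 20
  #7: 1 × 1 × 1 = 1
Modes with RPN > 19: #1 (80), #2 (36), #6 (20) → 3.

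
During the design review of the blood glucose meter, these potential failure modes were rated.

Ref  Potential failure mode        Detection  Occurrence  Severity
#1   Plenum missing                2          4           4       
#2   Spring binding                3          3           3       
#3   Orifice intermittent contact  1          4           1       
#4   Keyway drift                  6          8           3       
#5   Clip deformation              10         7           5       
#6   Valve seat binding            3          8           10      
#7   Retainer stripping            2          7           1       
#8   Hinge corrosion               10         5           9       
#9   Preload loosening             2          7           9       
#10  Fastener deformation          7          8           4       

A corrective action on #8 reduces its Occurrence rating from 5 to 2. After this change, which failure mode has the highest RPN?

RPN = Severity × Occurrence × Detection:
  #1: 4 × 4 × 2 = 32
  #2: 3 × 3 × 3 = 27
  #3: 1 × 4 × 1 = 4
  #4: 3 × 8 × 6 = 144
  #5: 5 × 7 × 10 = 350
  #6: 10 × 8 × 3 = 240
  #7: 1 × 7 × 2 = 14
  #8: 9 × 5 × 10 = 450
  #9: 9 × 7 × 2 = 126
  #10: 4 × 8 × 7 = 224
After action: #8 → 9 × 2 × 10 = 180.
Revised RPNs: #5=350, #6=240, #10=224, #8=180, #4=144, #9=126, #1=32, #2=27, #7=14, #3=4.
Highest is now #5 (350).

#5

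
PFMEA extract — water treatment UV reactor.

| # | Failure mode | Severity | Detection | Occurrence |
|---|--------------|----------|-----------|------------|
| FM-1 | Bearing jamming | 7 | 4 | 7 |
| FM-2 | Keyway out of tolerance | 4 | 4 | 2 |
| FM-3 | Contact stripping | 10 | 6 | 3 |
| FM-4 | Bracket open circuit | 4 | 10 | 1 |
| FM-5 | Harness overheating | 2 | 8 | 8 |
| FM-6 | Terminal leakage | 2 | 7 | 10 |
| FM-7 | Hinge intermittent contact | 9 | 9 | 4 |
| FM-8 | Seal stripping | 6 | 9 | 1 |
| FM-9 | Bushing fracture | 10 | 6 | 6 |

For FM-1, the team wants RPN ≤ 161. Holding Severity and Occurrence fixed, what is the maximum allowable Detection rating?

FM-1: S=7, O=7, D=4 → current RPN = 196.
Fixed product = 49. Need 49 × D ≤ 161, so D ≤ 161/49 = 3.29.
Maximum integer Detection rating = 3 (gives RPN 147; D=4 would give 196 > 161).

3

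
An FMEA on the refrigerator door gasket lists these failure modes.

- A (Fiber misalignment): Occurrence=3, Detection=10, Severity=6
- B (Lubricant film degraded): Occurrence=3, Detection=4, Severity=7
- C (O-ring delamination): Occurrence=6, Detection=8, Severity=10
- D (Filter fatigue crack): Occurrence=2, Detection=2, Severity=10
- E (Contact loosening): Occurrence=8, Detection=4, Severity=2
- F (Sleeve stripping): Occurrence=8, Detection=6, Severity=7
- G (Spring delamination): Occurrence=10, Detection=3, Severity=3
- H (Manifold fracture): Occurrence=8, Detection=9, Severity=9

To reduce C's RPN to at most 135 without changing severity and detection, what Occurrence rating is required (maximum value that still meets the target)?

1

C: S=10, O=6, D=8 → current RPN = 480.
Fixed product = 80. Need 80 × O ≤ 135, so O ≤ 135/80 = 1.69.
Maximum integer Occurrence rating = 1 (gives RPN 80; O=2 would give 160 > 135).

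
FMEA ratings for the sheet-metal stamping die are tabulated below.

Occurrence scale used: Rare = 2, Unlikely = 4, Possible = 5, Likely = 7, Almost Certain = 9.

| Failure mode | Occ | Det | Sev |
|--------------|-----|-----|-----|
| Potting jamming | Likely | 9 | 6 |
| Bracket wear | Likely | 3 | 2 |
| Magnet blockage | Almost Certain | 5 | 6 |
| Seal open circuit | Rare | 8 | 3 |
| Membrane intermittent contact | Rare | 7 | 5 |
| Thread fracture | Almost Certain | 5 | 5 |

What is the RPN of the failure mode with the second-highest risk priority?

RPN = Severity × Occurrence × Detection:
  Potting jamming: 6 × 7 × 9 = 378
  Bracket wear: 2 × 7 × 3 = 42
  Magnet blockage: 6 × 9 × 5 = 270
  Seal open circuit: 3 × 2 × 8 = 48
  Membrane intermittent contact: 5 × 2 × 7 = 70
  Thread fracture: 5 × 9 × 5 = 225
Sorted descending: 378, 270, 225, 70, 48, 42.
The second-highest RPN is 270 (Magnet blockage).

270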